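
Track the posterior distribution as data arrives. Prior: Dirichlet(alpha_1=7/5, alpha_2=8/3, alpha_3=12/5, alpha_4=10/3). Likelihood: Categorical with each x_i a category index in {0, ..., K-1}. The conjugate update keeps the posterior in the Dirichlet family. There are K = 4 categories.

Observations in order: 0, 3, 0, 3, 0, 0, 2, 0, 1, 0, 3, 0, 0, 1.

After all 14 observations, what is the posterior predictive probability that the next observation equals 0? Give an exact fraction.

47/119

obs 1: x=0 → posterior Dirichlet(12/5, 8/3, 12/5, 10/3)
obs 2: x=3 → posterior Dirichlet(12/5, 8/3, 12/5, 13/3)
obs 3: x=0 → posterior Dirichlet(17/5, 8/3, 12/5, 13/3)
obs 4: x=3 → posterior Dirichlet(17/5, 8/3, 12/5, 16/3)
obs 5: x=0 → posterior Dirichlet(22/5, 8/3, 12/5, 16/3)
obs 6: x=0 → posterior Dirichlet(27/5, 8/3, 12/5, 16/3)
obs 7: x=2 → posterior Dirichlet(27/5, 8/3, 17/5, 16/3)
obs 8: x=0 → posterior Dirichlet(32/5, 8/3, 17/5, 16/3)
obs 9: x=1 → posterior Dirichlet(32/5, 11/3, 17/5, 16/3)
obs 10: x=0 → posterior Dirichlet(37/5, 11/3, 17/5, 16/3)
obs 11: x=3 → posterior Dirichlet(37/5, 11/3, 17/5, 19/3)
obs 12: x=0 → posterior Dirichlet(42/5, 11/3, 17/5, 19/3)
obs 13: x=0 → posterior Dirichlet(47/5, 11/3, 17/5, 19/3)
obs 14: x=1 → posterior Dirichlet(47/5, 14/3, 17/5, 19/3)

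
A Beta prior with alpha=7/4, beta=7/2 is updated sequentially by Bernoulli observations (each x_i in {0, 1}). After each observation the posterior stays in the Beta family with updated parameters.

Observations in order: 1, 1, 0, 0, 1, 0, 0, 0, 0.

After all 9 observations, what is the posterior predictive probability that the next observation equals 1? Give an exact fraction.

obs 1: x=1 → posterior Beta(11/4, 7/2)
obs 2: x=1 → posterior Beta(15/4, 7/2)
obs 3: x=0 → posterior Beta(15/4, 9/2)
obs 4: x=0 → posterior Beta(15/4, 11/2)
obs 5: x=1 → posterior Beta(19/4, 11/2)
obs 6: x=0 → posterior Beta(19/4, 13/2)
obs 7: x=0 → posterior Beta(19/4, 15/2)
obs 8: x=0 → posterior Beta(19/4, 17/2)
obs 9: x=0 → posterior Beta(19/4, 19/2)

1/3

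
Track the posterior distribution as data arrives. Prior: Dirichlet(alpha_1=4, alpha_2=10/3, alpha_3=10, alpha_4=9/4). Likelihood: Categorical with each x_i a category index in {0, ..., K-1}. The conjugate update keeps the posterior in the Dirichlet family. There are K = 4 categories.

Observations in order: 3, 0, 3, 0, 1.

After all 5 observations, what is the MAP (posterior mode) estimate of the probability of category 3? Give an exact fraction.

obs 1: x=3 → posterior Dirichlet(4, 10/3, 10, 13/4)
obs 2: x=0 → posterior Dirichlet(5, 10/3, 10, 13/4)
obs 3: x=3 → posterior Dirichlet(5, 10/3, 10, 17/4)
obs 4: x=0 → posterior Dirichlet(6, 10/3, 10, 17/4)
obs 5: x=1 → posterior Dirichlet(6, 13/3, 10, 17/4)

3/19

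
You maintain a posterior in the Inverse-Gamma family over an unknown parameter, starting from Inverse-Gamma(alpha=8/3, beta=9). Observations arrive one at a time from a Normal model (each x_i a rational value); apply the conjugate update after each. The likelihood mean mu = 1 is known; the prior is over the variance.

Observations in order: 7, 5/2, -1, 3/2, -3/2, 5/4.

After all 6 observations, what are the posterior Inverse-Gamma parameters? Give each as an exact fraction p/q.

alpha=17/3, beta=1069/32

obs 1: x=7 → posterior Inverse-Gamma(19/6, 27)
obs 2: x=5/2 → posterior Inverse-Gamma(11/3, 225/8)
obs 3: x=-1 → posterior Inverse-Gamma(25/6, 241/8)
obs 4: x=3/2 → posterior Inverse-Gamma(14/3, 121/4)
obs 5: x=-3/2 → posterior Inverse-Gamma(31/6, 267/8)
obs 6: x=5/4 → posterior Inverse-Gamma(17/3, 1069/32)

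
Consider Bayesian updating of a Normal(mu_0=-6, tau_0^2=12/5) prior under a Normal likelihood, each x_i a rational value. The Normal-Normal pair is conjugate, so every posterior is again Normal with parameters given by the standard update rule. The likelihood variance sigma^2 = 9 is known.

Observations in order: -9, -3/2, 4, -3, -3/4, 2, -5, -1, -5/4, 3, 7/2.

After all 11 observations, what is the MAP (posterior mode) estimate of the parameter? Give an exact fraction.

-126/59

obs 1: x=-9 → posterior Normal(-126/19, 36/19)
obs 2: x=-3/2 → posterior Normal(-132/23, 36/23)
obs 3: x=4 → posterior Normal(-116/27, 4/3)
obs 4: x=-3 → posterior Normal(-128/31, 36/31)
obs 5: x=-3/4 → posterior Normal(-131/35, 36/35)
obs 6: x=2 → posterior Normal(-41/13, 12/13)
obs 7: x=-5 → posterior Normal(-143/43, 36/43)
obs 8: x=-1 → posterior Normal(-147/47, 36/47)
obs 9: x=-5/4 → posterior Normal(-152/51, 12/17)
obs 10: x=3 → posterior Normal(-28/11, 36/55)
obs 11: x=7/2 → posterior Normal(-126/59, 36/59)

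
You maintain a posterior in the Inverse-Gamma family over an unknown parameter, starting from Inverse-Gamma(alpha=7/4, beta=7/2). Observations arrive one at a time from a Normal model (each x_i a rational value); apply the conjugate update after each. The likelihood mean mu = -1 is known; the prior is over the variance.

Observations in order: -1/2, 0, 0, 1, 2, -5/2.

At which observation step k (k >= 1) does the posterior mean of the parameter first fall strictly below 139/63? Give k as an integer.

obs 1: x=-1/2 → posterior Inverse-Gamma(9/4, 29/8)
obs 2: x=0 → posterior Inverse-Gamma(11/4, 33/8)
obs 3: x=0 → posterior Inverse-Gamma(13/4, 37/8)
obs 4: x=1 → posterior Inverse-Gamma(15/4, 53/8)
obs 5: x=2 → posterior Inverse-Gamma(17/4, 89/8)
obs 6: x=-5/2 → posterior Inverse-Gamma(19/4, 49/4)

k = 3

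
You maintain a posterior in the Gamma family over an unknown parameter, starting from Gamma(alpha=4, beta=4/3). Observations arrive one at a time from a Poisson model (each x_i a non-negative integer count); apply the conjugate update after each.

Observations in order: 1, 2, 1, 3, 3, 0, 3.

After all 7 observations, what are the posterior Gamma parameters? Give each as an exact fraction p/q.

alpha=17, beta=25/3

obs 1: x=1 → posterior Gamma(5, 7/3)
obs 2: x=2 → posterior Gamma(7, 10/3)
obs 3: x=1 → posterior Gamma(8, 13/3)
obs 4: x=3 → posterior Gamma(11, 16/3)
obs 5: x=3 → posterior Gamma(14, 19/3)
obs 6: x=0 → posterior Gamma(14, 22/3)
obs 7: x=3 → posterior Gamma(17, 25/3)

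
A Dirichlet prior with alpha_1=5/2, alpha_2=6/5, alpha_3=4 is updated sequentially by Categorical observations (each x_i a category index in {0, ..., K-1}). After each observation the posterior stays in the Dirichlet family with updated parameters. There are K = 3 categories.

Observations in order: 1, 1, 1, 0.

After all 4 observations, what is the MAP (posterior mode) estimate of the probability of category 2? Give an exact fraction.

10/29

obs 1: x=1 → posterior Dirichlet(5/2, 11/5, 4)
obs 2: x=1 → posterior Dirichlet(5/2, 16/5, 4)
obs 3: x=1 → posterior Dirichlet(5/2, 21/5, 4)
obs 4: x=0 → posterior Dirichlet(7/2, 21/5, 4)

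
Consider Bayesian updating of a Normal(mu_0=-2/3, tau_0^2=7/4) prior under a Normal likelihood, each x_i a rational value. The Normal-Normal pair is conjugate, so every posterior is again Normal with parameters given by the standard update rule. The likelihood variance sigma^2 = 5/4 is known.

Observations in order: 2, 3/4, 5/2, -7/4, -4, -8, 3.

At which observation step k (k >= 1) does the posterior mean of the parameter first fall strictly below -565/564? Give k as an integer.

obs 1: x=2 → posterior Normal(8/9, 35/48)
obs 2: x=3/4 → posterior Normal(191/228, 35/76)
obs 3: x=5/2 → posterior Normal(401/312, 35/104)
obs 4: x=-7/4 → posterior Normal(127/198, 35/132)
obs 5: x=-4 → posterior Normal(-41/240, 7/32)
obs 6: x=-8 → posterior Normal(-377/282, 35/188)
obs 7: x=3 → posterior Normal(-251/324, 35/216)

k = 6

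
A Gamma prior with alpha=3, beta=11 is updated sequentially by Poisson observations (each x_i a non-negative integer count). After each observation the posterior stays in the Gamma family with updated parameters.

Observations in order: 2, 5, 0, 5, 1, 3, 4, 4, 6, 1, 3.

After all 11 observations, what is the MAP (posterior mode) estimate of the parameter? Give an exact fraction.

obs 1: x=2 → posterior Gamma(5, 12)
obs 2: x=5 → posterior Gamma(10, 13)
obs 3: x=0 → posterior Gamma(10, 14)
obs 4: x=5 → posterior Gamma(15, 15)
obs 5: x=1 → posterior Gamma(16, 16)
obs 6: x=3 → posterior Gamma(19, 17)
obs 7: x=4 → posterior Gamma(23, 18)
obs 8: x=4 → posterior Gamma(27, 19)
obs 9: x=6 → posterior Gamma(33, 20)
obs 10: x=1 → posterior Gamma(34, 21)
obs 11: x=3 → posterior Gamma(37, 22)

18/11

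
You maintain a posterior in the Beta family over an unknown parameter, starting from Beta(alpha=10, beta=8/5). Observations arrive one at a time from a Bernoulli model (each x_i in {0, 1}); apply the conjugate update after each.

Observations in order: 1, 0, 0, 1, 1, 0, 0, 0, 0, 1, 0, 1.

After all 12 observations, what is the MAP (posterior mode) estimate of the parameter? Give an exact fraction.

35/54

obs 1: x=1 → posterior Beta(11, 8/5)
obs 2: x=0 → posterior Beta(11, 13/5)
obs 3: x=0 → posterior Beta(11, 18/5)
obs 4: x=1 → posterior Beta(12, 18/5)
obs 5: x=1 → posterior Beta(13, 18/5)
obs 6: x=0 → posterior Beta(13, 23/5)
obs 7: x=0 → posterior Beta(13, 28/5)
obs 8: x=0 → posterior Beta(13, 33/5)
obs 9: x=0 → posterior Beta(13, 38/5)
obs 10: x=1 → posterior Beta(14, 38/5)
obs 11: x=0 → posterior Beta(14, 43/5)
obs 12: x=1 → posterior Beta(15, 43/5)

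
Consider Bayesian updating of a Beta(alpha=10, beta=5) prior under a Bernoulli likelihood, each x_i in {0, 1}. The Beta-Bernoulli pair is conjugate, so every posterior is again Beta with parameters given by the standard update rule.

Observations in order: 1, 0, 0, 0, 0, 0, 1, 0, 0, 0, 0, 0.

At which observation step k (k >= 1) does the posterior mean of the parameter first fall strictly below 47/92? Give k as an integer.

obs 1: x=1 → posterior Beta(11, 5)
obs 2: x=0 → posterior Beta(11, 6)
obs 3: x=0 → posterior Beta(11, 7)
obs 4: x=0 → posterior Beta(11, 8)
obs 5: x=0 → posterior Beta(11, 9)
obs 6: x=0 → posterior Beta(11, 10)
obs 7: x=1 → posterior Beta(12, 10)
obs 8: x=0 → posterior Beta(12, 11)
obs 9: x=0 → posterior Beta(12, 12)
obs 10: x=0 → posterior Beta(12, 13)
obs 11: x=0 → posterior Beta(12, 14)
obs 12: x=0 → posterior Beta(12, 15)

k = 9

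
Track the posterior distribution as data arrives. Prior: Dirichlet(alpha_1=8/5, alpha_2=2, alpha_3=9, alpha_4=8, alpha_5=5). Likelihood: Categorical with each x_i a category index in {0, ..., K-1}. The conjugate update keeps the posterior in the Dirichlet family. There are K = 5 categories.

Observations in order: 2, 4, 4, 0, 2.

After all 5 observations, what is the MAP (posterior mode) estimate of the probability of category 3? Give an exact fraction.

35/128

obs 1: x=2 → posterior Dirichlet(8/5, 2, 10, 8, 5)
obs 2: x=4 → posterior Dirichlet(8/5, 2, 10, 8, 6)
obs 3: x=4 → posterior Dirichlet(8/5, 2, 10, 8, 7)
obs 4: x=0 → posterior Dirichlet(13/5, 2, 10, 8, 7)
obs 5: x=2 → posterior Dirichlet(13/5, 2, 11, 8, 7)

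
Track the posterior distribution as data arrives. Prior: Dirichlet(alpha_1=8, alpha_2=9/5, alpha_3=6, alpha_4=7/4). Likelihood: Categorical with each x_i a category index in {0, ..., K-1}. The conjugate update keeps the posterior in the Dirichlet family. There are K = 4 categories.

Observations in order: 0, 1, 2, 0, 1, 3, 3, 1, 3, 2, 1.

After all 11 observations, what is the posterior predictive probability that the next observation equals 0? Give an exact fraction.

obs 1: x=0 → posterior Dirichlet(9, 9/5, 6, 7/4)
obs 2: x=1 → posterior Dirichlet(9, 14/5, 6, 7/4)
obs 3: x=2 → posterior Dirichlet(9, 14/5, 7, 7/4)
obs 4: x=0 → posterior Dirichlet(10, 14/5, 7, 7/4)
obs 5: x=1 → posterior Dirichlet(10, 19/5, 7, 7/4)
obs 6: x=3 → posterior Dirichlet(10, 19/5, 7, 11/4)
obs 7: x=3 → posterior Dirichlet(10, 19/5, 7, 15/4)
obs 8: x=1 → posterior Dirichlet(10, 24/5, 7, 15/4)
obs 9: x=3 → posterior Dirichlet(10, 24/5, 7, 19/4)
obs 10: x=2 → posterior Dirichlet(10, 24/5, 8, 19/4)
obs 11: x=1 → posterior Dirichlet(10, 29/5, 8, 19/4)

200/571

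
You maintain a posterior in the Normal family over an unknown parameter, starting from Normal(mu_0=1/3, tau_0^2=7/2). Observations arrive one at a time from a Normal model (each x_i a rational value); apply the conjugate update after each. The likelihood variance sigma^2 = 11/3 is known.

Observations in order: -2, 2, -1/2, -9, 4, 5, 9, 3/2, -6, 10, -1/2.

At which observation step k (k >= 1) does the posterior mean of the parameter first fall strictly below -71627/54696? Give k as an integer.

k = 4

obs 1: x=-2 → posterior Normal(-104/129, 77/43)
obs 2: x=2 → posterior Normal(11/96, 77/64)
obs 3: x=-1/2 → posterior Normal(-19/510, 77/85)
obs 4: x=-9 → posterior Normal(-1153/636, 77/106)
obs 5: x=4 → posterior Normal(-649/762, 77/127)
obs 6: x=5 → posterior Normal(-19/888, 77/148)
obs 7: x=9 → posterior Normal(1115/1014, 77/169)
obs 8: x=3/2 → posterior Normal(326/285, 77/190)
obs 9: x=-6 → posterior Normal(274/633, 77/211)
obs 10: x=10 → posterior Normal(113/87, 77/232)
obs 11: x=-1/2 → posterior Normal(1745/1518, 7/23)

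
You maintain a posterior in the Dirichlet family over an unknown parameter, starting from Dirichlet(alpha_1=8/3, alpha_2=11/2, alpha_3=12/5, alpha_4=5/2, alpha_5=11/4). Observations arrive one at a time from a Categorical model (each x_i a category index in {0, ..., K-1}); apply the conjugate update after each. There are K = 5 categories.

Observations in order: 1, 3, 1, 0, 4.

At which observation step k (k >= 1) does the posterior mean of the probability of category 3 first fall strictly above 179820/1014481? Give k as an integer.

obs 1: x=1 → posterior Dirichlet(8/3, 13/2, 12/5, 5/2, 11/4)
obs 2: x=3 → posterior Dirichlet(8/3, 13/2, 12/5, 7/2, 11/4)
obs 3: x=1 → posterior Dirichlet(8/3, 15/2, 12/5, 7/2, 11/4)
obs 4: x=0 → posterior Dirichlet(11/3, 15/2, 12/5, 7/2, 11/4)
obs 5: x=4 → posterior Dirichlet(11/3, 15/2, 12/5, 7/2, 15/4)

k = 2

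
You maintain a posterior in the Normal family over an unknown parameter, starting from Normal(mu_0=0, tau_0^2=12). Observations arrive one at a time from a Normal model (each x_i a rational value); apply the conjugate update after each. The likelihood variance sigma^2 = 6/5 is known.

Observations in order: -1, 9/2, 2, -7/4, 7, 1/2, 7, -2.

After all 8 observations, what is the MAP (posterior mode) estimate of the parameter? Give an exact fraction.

obs 1: x=-1 → posterior Normal(-10/11, 12/11)
obs 2: x=9/2 → posterior Normal(5/3, 4/7)
obs 3: x=2 → posterior Normal(55/31, 12/31)
obs 4: x=-7/4 → posterior Normal(75/82, 12/41)
obs 5: x=7 → posterior Normal(215/102, 4/17)
obs 6: x=1/2 → posterior Normal(225/122, 12/61)
obs 7: x=7 → posterior Normal(365/142, 12/71)
obs 8: x=-2 → posterior Normal(325/162, 4/27)

325/162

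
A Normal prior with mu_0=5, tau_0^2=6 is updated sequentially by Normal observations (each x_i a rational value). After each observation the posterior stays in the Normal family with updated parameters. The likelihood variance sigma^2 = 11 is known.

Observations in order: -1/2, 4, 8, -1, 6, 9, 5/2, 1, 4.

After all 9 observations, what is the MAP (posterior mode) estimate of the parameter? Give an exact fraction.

obs 1: x=-1/2 → posterior Normal(52/17, 66/17)
obs 2: x=4 → posterior Normal(76/23, 66/23)
obs 3: x=8 → posterior Normal(124/29, 66/29)
obs 4: x=-1 → posterior Normal(118/35, 66/35)
obs 5: x=6 → posterior Normal(154/41, 66/41)
obs 6: x=9 → posterior Normal(208/47, 66/47)
obs 7: x=5/2 → posterior Normal(223/53, 66/53)
obs 8: x=1 → posterior Normal(229/59, 66/59)
obs 9: x=4 → posterior Normal(253/65, 66/65)

253/65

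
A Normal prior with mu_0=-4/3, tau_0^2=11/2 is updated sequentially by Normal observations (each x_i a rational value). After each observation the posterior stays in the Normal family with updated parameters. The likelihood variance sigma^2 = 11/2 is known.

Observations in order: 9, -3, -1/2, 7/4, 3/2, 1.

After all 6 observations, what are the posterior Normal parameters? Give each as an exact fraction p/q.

obs 1: x=9 → posterior Normal(23/6, 11/4)
obs 2: x=-3 → posterior Normal(14/9, 11/6)
obs 3: x=-1/2 → posterior Normal(25/24, 11/8)
obs 4: x=7/4 → posterior Normal(71/60, 11/10)
obs 5: x=3/2 → posterior Normal(89/72, 11/12)
obs 6: x=1 → posterior Normal(101/84, 11/14)

mu_0=101/84, tau_0^2=11/14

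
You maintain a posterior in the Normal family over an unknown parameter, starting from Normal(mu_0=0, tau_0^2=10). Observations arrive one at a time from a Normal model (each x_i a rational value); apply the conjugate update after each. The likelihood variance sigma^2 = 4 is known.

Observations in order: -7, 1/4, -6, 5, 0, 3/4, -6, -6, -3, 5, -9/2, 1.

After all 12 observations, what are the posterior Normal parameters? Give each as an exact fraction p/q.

mu_0=-205/124, tau_0^2=10/31

obs 1: x=-7 → posterior Normal(-5, 20/7)
obs 2: x=1/4 → posterior Normal(-45/16, 5/3)
obs 3: x=-6 → posterior Normal(-15/4, 20/17)
obs 4: x=5 → posterior Normal(-155/88, 10/11)
obs 5: x=0 → posterior Normal(-155/108, 20/27)
obs 6: x=3/4 → posterior Normal(-35/32, 5/8)
obs 7: x=-6 → posterior Normal(-65/37, 20/37)
obs 8: x=-6 → posterior Normal(-95/42, 10/21)
obs 9: x=-3 → posterior Normal(-110/47, 20/47)
obs 10: x=5 → posterior Normal(-85/52, 5/13)
obs 11: x=-9/2 → posterior Normal(-215/114, 20/57)
obs 12: x=1 → posterior Normal(-205/124, 10/31)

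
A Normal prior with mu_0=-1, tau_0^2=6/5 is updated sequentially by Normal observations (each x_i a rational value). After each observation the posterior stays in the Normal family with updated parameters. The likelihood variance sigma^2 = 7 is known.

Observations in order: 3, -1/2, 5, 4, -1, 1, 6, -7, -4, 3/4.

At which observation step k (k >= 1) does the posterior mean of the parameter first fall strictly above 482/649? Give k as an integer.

obs 1: x=3 → posterior Normal(-17/41, 42/41)
obs 2: x=-1/2 → posterior Normal(-20/47, 42/47)
obs 3: x=5 → posterior Normal(10/53, 42/53)
obs 4: x=4 → posterior Normal(34/59, 42/59)
obs 5: x=-1 → posterior Normal(28/65, 42/65)
obs 6: x=1 → posterior Normal(34/71, 42/71)
obs 7: x=6 → posterior Normal(10/11, 6/11)
obs 8: x=-7 → posterior Normal(28/83, 42/83)
obs 9: x=-4 → posterior Normal(4/89, 42/89)
obs 10: x=3/4 → posterior Normal(17/190, 42/95)

k = 7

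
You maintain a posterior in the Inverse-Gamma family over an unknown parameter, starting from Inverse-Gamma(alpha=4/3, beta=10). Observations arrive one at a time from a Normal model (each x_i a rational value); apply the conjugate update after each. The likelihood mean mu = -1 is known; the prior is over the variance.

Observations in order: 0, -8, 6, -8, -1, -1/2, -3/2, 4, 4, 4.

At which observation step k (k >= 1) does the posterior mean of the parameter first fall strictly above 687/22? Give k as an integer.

obs 1: x=0 → posterior Inverse-Gamma(11/6, 21/2)
obs 2: x=-8 → posterior Inverse-Gamma(7/3, 35)
obs 3: x=6 → posterior Inverse-Gamma(17/6, 119/2)
obs 4: x=-8 → posterior Inverse-Gamma(10/3, 84)
obs 5: x=-1 → posterior Inverse-Gamma(23/6, 84)
obs 6: x=-1/2 → posterior Inverse-Gamma(13/3, 673/8)
obs 7: x=-3/2 → posterior Inverse-Gamma(29/6, 337/4)
obs 8: x=4 → posterior Inverse-Gamma(16/3, 387/4)
obs 9: x=4 → posterior Inverse-Gamma(35/6, 437/4)
obs 10: x=4 → posterior Inverse-Gamma(19/3, 487/4)

k = 3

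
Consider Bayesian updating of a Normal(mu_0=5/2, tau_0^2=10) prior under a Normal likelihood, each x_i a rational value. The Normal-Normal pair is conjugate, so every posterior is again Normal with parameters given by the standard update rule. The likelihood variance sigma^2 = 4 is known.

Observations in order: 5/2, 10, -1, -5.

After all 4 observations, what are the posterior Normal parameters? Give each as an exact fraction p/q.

mu_0=75/44, tau_0^2=10/11

obs 1: x=5/2 → posterior Normal(5/2, 20/7)
obs 2: x=10 → posterior Normal(45/8, 5/3)
obs 3: x=-1 → posterior Normal(125/34, 20/17)
obs 4: x=-5 → posterior Normal(75/44, 10/11)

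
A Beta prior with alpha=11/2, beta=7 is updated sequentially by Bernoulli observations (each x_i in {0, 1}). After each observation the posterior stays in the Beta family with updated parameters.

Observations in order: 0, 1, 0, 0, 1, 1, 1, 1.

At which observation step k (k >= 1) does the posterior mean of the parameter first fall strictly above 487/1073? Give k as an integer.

obs 1: x=0 → posterior Beta(11/2, 8)
obs 2: x=1 → posterior Beta(13/2, 8)
obs 3: x=0 → posterior Beta(13/2, 9)
obs 4: x=0 → posterior Beta(13/2, 10)
obs 5: x=1 → posterior Beta(15/2, 10)
obs 6: x=1 → posterior Beta(17/2, 10)
obs 7: x=1 → posterior Beta(19/2, 10)
obs 8: x=1 → posterior Beta(21/2, 10)

k = 6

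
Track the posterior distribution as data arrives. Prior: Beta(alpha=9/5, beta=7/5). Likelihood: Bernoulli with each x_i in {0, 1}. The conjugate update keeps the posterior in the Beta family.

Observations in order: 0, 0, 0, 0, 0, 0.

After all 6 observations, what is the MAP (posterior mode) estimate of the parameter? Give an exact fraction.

obs 1: x=0 → posterior Beta(9/5, 12/5)
obs 2: x=0 → posterior Beta(9/5, 17/5)
obs 3: x=0 → posterior Beta(9/5, 22/5)
obs 4: x=0 → posterior Beta(9/5, 27/5)
obs 5: x=0 → posterior Beta(9/5, 32/5)
obs 6: x=0 → posterior Beta(9/5, 37/5)

1/9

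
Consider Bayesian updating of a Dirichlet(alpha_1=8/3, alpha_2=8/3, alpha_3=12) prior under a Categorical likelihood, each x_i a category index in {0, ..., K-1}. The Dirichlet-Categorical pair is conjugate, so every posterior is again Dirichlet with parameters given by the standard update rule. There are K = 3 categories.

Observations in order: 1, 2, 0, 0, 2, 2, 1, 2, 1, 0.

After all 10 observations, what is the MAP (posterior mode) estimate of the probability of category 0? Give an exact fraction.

obs 1: x=1 → posterior Dirichlet(8/3, 11/3, 12)
obs 2: x=2 → posterior Dirichlet(8/3, 11/3, 13)
obs 3: x=0 → posterior Dirichlet(11/3, 11/3, 13)
obs 4: x=0 → posterior Dirichlet(14/3, 11/3, 13)
obs 5: x=2 → posterior Dirichlet(14/3, 11/3, 14)
obs 6: x=2 → posterior Dirichlet(14/3, 11/3, 15)
obs 7: x=1 → posterior Dirichlet(14/3, 14/3, 15)
obs 8: x=2 → posterior Dirichlet(14/3, 14/3, 16)
obs 9: x=1 → posterior Dirichlet(14/3, 17/3, 16)
obs 10: x=0 → posterior Dirichlet(17/3, 17/3, 16)

14/73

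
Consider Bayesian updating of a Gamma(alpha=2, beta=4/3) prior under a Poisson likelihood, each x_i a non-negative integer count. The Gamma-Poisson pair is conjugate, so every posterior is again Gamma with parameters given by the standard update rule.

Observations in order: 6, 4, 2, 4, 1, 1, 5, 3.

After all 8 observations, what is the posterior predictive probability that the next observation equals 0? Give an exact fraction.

33145523113253374862572728253364605812736/572964121067545096123347421337293637543041

obs 1: x=6 → posterior Gamma(8, 7/3)
obs 2: x=4 → posterior Gamma(12, 10/3)
obs 3: x=2 → posterior Gamma(14, 13/3)
obs 4: x=4 → posterior Gamma(18, 16/3)
obs 5: x=1 → posterior Gamma(19, 19/3)
obs 6: x=1 → posterior Gamma(20, 22/3)
obs 7: x=5 → posterior Gamma(25, 25/3)
obs 8: x=3 → posterior Gamma(28, 28/3)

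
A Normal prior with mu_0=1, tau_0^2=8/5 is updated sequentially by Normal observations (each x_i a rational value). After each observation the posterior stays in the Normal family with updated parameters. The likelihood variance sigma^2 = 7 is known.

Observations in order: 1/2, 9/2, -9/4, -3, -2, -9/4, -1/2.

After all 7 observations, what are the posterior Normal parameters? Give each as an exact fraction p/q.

obs 1: x=1/2 → posterior Normal(39/43, 56/43)
obs 2: x=9/2 → posterior Normal(25/17, 56/51)
obs 3: x=-9/4 → posterior Normal(57/59, 56/59)
obs 4: x=-3 → posterior Normal(33/67, 56/67)
obs 5: x=-2 → posterior Normal(17/75, 56/75)
obs 6: x=-9/4 → posterior Normal(-1/83, 56/83)
obs 7: x=-1/2 → posterior Normal(-5/91, 8/13)

mu_0=-5/91, tau_0^2=8/13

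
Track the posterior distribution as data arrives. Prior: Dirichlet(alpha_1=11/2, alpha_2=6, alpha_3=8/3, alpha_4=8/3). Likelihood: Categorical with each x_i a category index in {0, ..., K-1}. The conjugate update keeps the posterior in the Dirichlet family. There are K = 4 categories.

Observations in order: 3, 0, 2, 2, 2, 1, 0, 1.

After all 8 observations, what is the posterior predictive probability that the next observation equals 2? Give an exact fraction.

34/149

obs 1: x=3 → posterior Dirichlet(11/2, 6, 8/3, 11/3)
obs 2: x=0 → posterior Dirichlet(13/2, 6, 8/3, 11/3)
obs 3: x=2 → posterior Dirichlet(13/2, 6, 11/3, 11/3)
obs 4: x=2 → posterior Dirichlet(13/2, 6, 14/3, 11/3)
obs 5: x=2 → posterior Dirichlet(13/2, 6, 17/3, 11/3)
obs 6: x=1 → posterior Dirichlet(13/2, 7, 17/3, 11/3)
obs 7: x=0 → posterior Dirichlet(15/2, 7, 17/3, 11/3)
obs 8: x=1 → posterior Dirichlet(15/2, 8, 17/3, 11/3)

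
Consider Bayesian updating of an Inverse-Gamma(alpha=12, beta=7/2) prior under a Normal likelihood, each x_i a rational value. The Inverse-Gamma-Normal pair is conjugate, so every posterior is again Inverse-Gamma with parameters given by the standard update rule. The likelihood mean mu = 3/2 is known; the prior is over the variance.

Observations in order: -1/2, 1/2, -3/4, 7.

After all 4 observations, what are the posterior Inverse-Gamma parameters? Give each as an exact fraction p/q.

alpha=14, beta=757/32

obs 1: x=-1/2 → posterior Inverse-Gamma(25/2, 11/2)
obs 2: x=1/2 → posterior Inverse-Gamma(13, 6)
obs 3: x=-3/4 → posterior Inverse-Gamma(27/2, 273/32)
obs 4: x=7 → posterior Inverse-Gamma(14, 757/32)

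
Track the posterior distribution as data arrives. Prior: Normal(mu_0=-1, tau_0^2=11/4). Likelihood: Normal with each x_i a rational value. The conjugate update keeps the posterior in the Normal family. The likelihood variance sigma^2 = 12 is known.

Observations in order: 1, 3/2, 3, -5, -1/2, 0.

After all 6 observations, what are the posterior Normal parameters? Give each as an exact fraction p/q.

obs 1: x=1 → posterior Normal(-37/59, 132/59)
obs 2: x=3/2 → posterior Normal(-41/140, 66/35)
obs 3: x=3 → posterior Normal(25/162, 44/27)
obs 4: x=-5 → posterior Normal(-85/184, 33/23)
obs 5: x=-1/2 → posterior Normal(-48/103, 132/103)
obs 6: x=0 → posterior Normal(-8/19, 22/19)

mu_0=-8/19, tau_0^2=22/19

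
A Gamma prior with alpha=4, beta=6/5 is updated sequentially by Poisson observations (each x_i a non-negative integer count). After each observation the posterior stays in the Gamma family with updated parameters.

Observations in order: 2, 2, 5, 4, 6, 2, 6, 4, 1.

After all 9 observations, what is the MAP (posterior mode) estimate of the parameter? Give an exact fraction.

obs 1: x=2 → posterior Gamma(6, 11/5)
obs 2: x=2 → posterior Gamma(8, 16/5)
obs 3: x=5 → posterior Gamma(13, 21/5)
obs 4: x=4 → posterior Gamma(17, 26/5)
obs 5: x=6 → posterior Gamma(23, 31/5)
obs 6: x=2 → posterior Gamma(25, 36/5)
obs 7: x=6 → posterior Gamma(31, 41/5)
obs 8: x=4 → posterior Gamma(35, 46/5)
obs 9: x=1 → posterior Gamma(36, 51/5)

175/51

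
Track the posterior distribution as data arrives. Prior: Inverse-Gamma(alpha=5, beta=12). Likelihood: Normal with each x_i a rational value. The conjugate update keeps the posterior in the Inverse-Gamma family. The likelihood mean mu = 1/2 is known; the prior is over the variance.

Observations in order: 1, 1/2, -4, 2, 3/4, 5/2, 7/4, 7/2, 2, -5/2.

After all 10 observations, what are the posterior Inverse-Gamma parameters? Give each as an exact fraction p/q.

obs 1: x=1 → posterior Inverse-Gamma(11/2, 97/8)
obs 2: x=1/2 → posterior Inverse-Gamma(6, 97/8)
obs 3: x=-4 → posterior Inverse-Gamma(13/2, 89/4)
obs 4: x=2 → posterior Inverse-Gamma(7, 187/8)
obs 5: x=3/4 → posterior Inverse-Gamma(15/2, 749/32)
obs 6: x=5/2 → posterior Inverse-Gamma(8, 813/32)
obs 7: x=7/4 → posterior Inverse-Gamma(17/2, 419/16)
obs 8: x=7/2 → posterior Inverse-Gamma(9, 491/16)
obs 9: x=2 → posterior Inverse-Gamma(19/2, 509/16)
obs 10: x=-5/2 → posterior Inverse-Gamma(10, 581/16)

alpha=10, beta=581/16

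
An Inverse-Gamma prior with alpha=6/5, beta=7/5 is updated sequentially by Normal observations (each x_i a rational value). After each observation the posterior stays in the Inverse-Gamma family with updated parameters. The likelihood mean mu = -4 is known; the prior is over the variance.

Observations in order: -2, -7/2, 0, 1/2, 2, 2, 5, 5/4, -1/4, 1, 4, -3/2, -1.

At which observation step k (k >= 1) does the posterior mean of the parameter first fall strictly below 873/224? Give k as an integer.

obs 1: x=-2 → posterior Inverse-Gamma(17/10, 17/5)
obs 2: x=-7/2 → posterior Inverse-Gamma(11/5, 141/40)
obs 3: x=0 → posterior Inverse-Gamma(27/10, 461/40)
obs 4: x=1/2 → posterior Inverse-Gamma(16/5, 433/20)
obs 5: x=2 → posterior Inverse-Gamma(37/10, 793/20)
obs 6: x=2 → posterior Inverse-Gamma(21/5, 1153/20)
obs 7: x=5 → posterior Inverse-Gamma(47/10, 1963/20)
obs 8: x=5/4 → posterior Inverse-Gamma(26/5, 17909/160)
obs 9: x=-1/4 → posterior Inverse-Gamma(57/10, 9517/80)
obs 10: x=1 → posterior Inverse-Gamma(31/5, 10517/80)
obs 11: x=4 → posterior Inverse-Gamma(67/10, 13077/80)
obs 12: x=-3/2 → posterior Inverse-Gamma(36/5, 13327/80)
obs 13: x=-1 → posterior Inverse-Gamma(77/10, 13687/80)

k = 2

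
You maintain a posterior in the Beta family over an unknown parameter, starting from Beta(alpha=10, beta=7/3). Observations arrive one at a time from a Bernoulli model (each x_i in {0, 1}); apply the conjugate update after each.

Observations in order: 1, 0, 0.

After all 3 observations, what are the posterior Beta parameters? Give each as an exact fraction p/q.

obs 1: x=1 → posterior Beta(11, 7/3)
obs 2: x=0 → posterior Beta(11, 10/3)
obs 3: x=0 → posterior Beta(11, 13/3)

alpha=11, beta=13/3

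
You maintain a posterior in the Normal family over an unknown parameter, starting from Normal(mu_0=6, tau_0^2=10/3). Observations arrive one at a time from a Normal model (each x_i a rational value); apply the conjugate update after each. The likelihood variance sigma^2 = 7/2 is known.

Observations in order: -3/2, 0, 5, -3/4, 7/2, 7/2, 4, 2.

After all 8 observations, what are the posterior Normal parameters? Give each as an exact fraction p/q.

obs 1: x=-3/2 → posterior Normal(96/41, 70/41)
obs 2: x=0 → posterior Normal(96/61, 70/61)
obs 3: x=5 → posterior Normal(196/81, 70/81)
obs 4: x=-3/4 → posterior Normal(181/101, 70/101)
obs 5: x=7/2 → posterior Normal(251/121, 70/121)
obs 6: x=7/2 → posterior Normal(107/47, 70/141)
obs 7: x=4 → posterior Normal(401/161, 10/23)
obs 8: x=2 → posterior Normal(441/181, 70/181)

mu_0=441/181, tau_0^2=70/181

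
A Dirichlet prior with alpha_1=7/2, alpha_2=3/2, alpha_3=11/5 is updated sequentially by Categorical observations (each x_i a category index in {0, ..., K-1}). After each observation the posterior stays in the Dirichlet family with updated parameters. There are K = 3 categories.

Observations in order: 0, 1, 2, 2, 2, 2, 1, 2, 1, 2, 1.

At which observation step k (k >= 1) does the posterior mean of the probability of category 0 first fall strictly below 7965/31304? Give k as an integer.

k = 11

obs 1: x=0 → posterior Dirichlet(9/2, 3/2, 11/5)
obs 2: x=1 → posterior Dirichlet(9/2, 5/2, 11/5)
obs 3: x=2 → posterior Dirichlet(9/2, 5/2, 16/5)
obs 4: x=2 → posterior Dirichlet(9/2, 5/2, 21/5)
obs 5: x=2 → posterior Dirichlet(9/2, 5/2, 26/5)
obs 6: x=2 → posterior Dirichlet(9/2, 5/2, 31/5)
obs 7: x=1 → posterior Dirichlet(9/2, 7/2, 31/5)
obs 8: x=2 → posterior Dirichlet(9/2, 7/2, 36/5)
obs 9: x=1 → posterior Dirichlet(9/2, 9/2, 36/5)
obs 10: x=2 → posterior Dirichlet(9/2, 9/2, 41/5)
obs 11: x=1 → posterior Dirichlet(9/2, 11/2, 41/5)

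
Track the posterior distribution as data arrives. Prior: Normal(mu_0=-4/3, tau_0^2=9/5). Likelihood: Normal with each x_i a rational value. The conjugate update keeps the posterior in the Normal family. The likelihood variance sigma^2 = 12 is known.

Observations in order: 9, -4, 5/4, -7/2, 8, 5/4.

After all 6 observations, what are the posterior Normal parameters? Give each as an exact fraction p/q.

mu_0=14/57, tau_0^2=18/19

obs 1: x=9 → posterior Normal(1/69, 36/23)
obs 2: x=-4 → posterior Normal(-35/78, 18/13)
obs 3: x=5/4 → posterior Normal(-95/348, 36/29)
obs 4: x=-7/2 → posterior Normal(-221/384, 9/8)
obs 5: x=8 → posterior Normal(67/420, 36/35)
obs 6: x=5/4 → posterior Normal(14/57, 18/19)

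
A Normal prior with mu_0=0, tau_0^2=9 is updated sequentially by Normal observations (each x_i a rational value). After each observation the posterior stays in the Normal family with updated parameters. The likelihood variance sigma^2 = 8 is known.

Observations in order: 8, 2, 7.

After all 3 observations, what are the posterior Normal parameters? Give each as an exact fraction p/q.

obs 1: x=8 → posterior Normal(72/17, 72/17)
obs 2: x=2 → posterior Normal(45/13, 36/13)
obs 3: x=7 → posterior Normal(153/35, 72/35)

mu_0=153/35, tau_0^2=72/35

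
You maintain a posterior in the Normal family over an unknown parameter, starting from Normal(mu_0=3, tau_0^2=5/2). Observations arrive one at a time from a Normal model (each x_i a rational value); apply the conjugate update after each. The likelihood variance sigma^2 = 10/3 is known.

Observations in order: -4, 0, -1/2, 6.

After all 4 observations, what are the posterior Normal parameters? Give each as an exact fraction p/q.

obs 1: x=-4 → posterior Normal(0, 10/7)
obs 2: x=0 → posterior Normal(0, 1)
obs 3: x=-1/2 → posterior Normal(-3/26, 10/13)
obs 4: x=6 → posterior Normal(33/32, 5/8)

mu_0=33/32, tau_0^2=5/8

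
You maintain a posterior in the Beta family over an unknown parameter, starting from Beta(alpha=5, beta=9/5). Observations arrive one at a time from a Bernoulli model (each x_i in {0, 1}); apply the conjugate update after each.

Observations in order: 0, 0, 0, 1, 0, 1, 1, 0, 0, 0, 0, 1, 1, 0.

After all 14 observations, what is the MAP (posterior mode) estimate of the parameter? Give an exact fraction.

45/94

obs 1: x=0 → posterior Beta(5, 14/5)
obs 2: x=0 → posterior Beta(5, 19/5)
obs 3: x=0 → posterior Beta(5, 24/5)
obs 4: x=1 → posterior Beta(6, 24/5)
obs 5: x=0 → posterior Beta(6, 29/5)
obs 6: x=1 → posterior Beta(7, 29/5)
obs 7: x=1 → posterior Beta(8, 29/5)
obs 8: x=0 → posterior Beta(8, 34/5)
obs 9: x=0 → posterior Beta(8, 39/5)
obs 10: x=0 → posterior Beta(8, 44/5)
obs 11: x=0 → posterior Beta(8, 49/5)
obs 12: x=1 → posterior Beta(9, 49/5)
obs 13: x=1 → posterior Beta(10, 49/5)
obs 14: x=0 → posterior Beta(10, 54/5)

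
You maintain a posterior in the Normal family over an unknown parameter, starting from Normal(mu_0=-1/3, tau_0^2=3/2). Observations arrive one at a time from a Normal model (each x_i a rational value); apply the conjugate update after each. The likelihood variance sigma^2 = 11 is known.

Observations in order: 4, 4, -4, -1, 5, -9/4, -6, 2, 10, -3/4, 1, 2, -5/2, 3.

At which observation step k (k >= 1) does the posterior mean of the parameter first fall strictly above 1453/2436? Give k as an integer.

k = 12

obs 1: x=4 → posterior Normal(14/75, 33/25)
obs 2: x=4 → posterior Normal(25/42, 33/28)
obs 3: x=-4 → posterior Normal(14/93, 33/31)
obs 4: x=-1 → posterior Normal(5/102, 33/34)
obs 5: x=5 → posterior Normal(50/111, 33/37)
obs 6: x=-9/4 → posterior Normal(119/480, 33/40)
obs 7: x=-6 → posterior Normal(-97/516, 33/43)
obs 8: x=2 → posterior Normal(-25/552, 33/46)
obs 9: x=10 → posterior Normal(335/588, 33/49)
obs 10: x=-3/4 → posterior Normal(77/156, 33/52)
obs 11: x=1 → posterior Normal(86/165, 3/5)
obs 12: x=2 → posterior Normal(52/87, 33/58)
obs 13: x=-5/2 → posterior Normal(163/366, 33/61)
obs 14: x=3 → posterior Normal(217/384, 33/64)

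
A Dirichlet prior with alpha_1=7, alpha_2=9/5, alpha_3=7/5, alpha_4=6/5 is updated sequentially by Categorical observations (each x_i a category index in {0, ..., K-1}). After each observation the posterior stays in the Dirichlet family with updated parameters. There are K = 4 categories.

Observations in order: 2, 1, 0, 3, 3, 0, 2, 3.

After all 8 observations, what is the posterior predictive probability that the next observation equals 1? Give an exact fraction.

14/97

obs 1: x=2 → posterior Dirichlet(7, 9/5, 12/5, 6/5)
obs 2: x=1 → posterior Dirichlet(7, 14/5, 12/5, 6/5)
obs 3: x=0 → posterior Dirichlet(8, 14/5, 12/5, 6/5)
obs 4: x=3 → posterior Dirichlet(8, 14/5, 12/5, 11/5)
obs 5: x=3 → posterior Dirichlet(8, 14/5, 12/5, 16/5)
obs 6: x=0 → posterior Dirichlet(9, 14/5, 12/5, 16/5)
obs 7: x=2 → posterior Dirichlet(9, 14/5, 17/5, 16/5)
obs 8: x=3 → posterior Dirichlet(9, 14/5, 17/5, 21/5)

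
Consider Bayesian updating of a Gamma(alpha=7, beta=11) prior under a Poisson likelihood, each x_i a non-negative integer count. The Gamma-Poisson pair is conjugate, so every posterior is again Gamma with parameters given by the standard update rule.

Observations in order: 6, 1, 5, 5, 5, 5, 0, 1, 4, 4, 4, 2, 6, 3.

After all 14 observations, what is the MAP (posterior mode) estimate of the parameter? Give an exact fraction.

57/25

obs 1: x=6 → posterior Gamma(13, 12)
obs 2: x=1 → posterior Gamma(14, 13)
obs 3: x=5 → posterior Gamma(19, 14)
obs 4: x=5 → posterior Gamma(24, 15)
obs 5: x=5 → posterior Gamma(29, 16)
obs 6: x=5 → posterior Gamma(34, 17)
obs 7: x=0 → posterior Gamma(34, 18)
obs 8: x=1 → posterior Gamma(35, 19)
obs 9: x=4 → posterior Gamma(39, 20)
obs 10: x=4 → posterior Gamma(43, 21)
obs 11: x=4 → posterior Gamma(47, 22)
obs 12: x=2 → posterior Gamma(49, 23)
obs 13: x=6 → posterior Gamma(55, 24)
obs 14: x=3 → posterior Gamma(58, 25)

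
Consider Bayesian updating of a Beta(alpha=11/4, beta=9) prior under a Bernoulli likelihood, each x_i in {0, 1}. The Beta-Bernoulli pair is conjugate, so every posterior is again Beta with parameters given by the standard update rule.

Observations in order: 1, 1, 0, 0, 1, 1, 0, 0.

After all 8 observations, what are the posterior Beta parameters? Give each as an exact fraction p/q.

alpha=27/4, beta=13

obs 1: x=1 → posterior Beta(15/4, 9)
obs 2: x=1 → posterior Beta(19/4, 9)
obs 3: x=0 → posterior Beta(19/4, 10)
obs 4: x=0 → posterior Beta(19/4, 11)
obs 5: x=1 → posterior Beta(23/4, 11)
obs 6: x=1 → posterior Beta(27/4, 11)
obs 7: x=0 → posterior Beta(27/4, 12)
obs 8: x=0 → posterior Beta(27/4, 13)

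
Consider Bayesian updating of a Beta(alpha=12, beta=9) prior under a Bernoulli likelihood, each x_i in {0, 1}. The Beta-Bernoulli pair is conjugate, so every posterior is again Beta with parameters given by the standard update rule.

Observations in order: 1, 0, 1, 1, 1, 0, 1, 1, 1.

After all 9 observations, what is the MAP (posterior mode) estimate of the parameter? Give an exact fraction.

9/14

obs 1: x=1 → posterior Beta(13, 9)
obs 2: x=0 → posterior Beta(13, 10)
obs 3: x=1 → posterior Beta(14, 10)
obs 4: x=1 → posterior Beta(15, 10)
obs 5: x=1 → posterior Beta(16, 10)
obs 6: x=0 → posterior Beta(16, 11)
obs 7: x=1 → posterior Beta(17, 11)
obs 8: x=1 → posterior Beta(18, 11)
obs 9: x=1 → posterior Beta(19, 11)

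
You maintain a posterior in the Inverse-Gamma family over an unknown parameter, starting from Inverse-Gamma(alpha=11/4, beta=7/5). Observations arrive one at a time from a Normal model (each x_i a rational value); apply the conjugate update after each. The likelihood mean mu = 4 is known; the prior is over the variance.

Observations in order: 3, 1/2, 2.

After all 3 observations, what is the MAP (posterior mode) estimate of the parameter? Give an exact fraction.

obs 1: x=3 → posterior Inverse-Gamma(13/4, 19/10)
obs 2: x=1/2 → posterior Inverse-Gamma(15/4, 321/40)
obs 3: x=2 → posterior Inverse-Gamma(17/4, 401/40)

401/210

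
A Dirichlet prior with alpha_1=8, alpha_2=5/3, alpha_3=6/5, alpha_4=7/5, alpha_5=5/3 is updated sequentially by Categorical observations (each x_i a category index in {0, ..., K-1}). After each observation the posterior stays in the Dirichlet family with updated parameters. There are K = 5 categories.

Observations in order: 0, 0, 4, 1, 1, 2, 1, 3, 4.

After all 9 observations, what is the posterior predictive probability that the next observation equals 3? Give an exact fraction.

obs 1: x=0 → posterior Dirichlet(9, 5/3, 6/5, 7/5, 5/3)
obs 2: x=0 → posterior Dirichlet(10, 5/3, 6/5, 7/5, 5/3)
obs 3: x=4 → posterior Dirichlet(10, 5/3, 6/5, 7/5, 8/3)
obs 4: x=1 → posterior Dirichlet(10, 8/3, 6/5, 7/5, 8/3)
obs 5: x=1 → posterior Dirichlet(10, 11/3, 6/5, 7/5, 8/3)
obs 6: x=2 → posterior Dirichlet(10, 11/3, 11/5, 7/5, 8/3)
obs 7: x=1 → posterior Dirichlet(10, 14/3, 11/5, 7/5, 8/3)
obs 8: x=3 → posterior Dirichlet(10, 14/3, 11/5, 12/5, 8/3)
obs 9: x=4 → posterior Dirichlet(10, 14/3, 11/5, 12/5, 11/3)

9/86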